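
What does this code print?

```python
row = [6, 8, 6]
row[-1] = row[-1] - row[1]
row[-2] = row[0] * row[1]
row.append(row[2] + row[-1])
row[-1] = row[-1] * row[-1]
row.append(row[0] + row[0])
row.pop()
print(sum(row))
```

68

row[-1] = row[-1]-row[1] = 6-8 = -2 → [6, 8, -2]
row[-2] = row[0]*row[1] = 6*8 = 48 → [6, 48, -2]
append row[2]+row[-1] = (-2)+(-2) = -4 → [6, 48, -2, -4]
row[-1] = row[-1]*row[-1] = (-4)*(-4) = 16 → [6, 48, -2, 16]
append row[0]+row[0] = 6+6 = 12 → [6, 48, -2, 16, 12]
pop() removes 12 → [6, 48, -2, 16]
sum = 68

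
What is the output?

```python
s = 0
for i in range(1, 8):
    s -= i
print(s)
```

-28

i=1: s = 0-1 = -1
i=2: s = (-1)-2 = -3
i=3: s = (-3)-3 = -6
i=4: s = (-6)-4 = -10
i=5: s = (-10)-5 = -15
i=6: s = (-15)-6 = -21
i=7: s = (-21)-7 = -28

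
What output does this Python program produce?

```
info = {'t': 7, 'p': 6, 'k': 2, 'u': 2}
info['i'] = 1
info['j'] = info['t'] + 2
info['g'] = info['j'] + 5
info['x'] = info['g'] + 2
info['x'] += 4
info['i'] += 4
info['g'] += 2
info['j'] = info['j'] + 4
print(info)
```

info['i'] = 1 → {'t': 7, 'p': 6, 'k': 2, 'u': 2, 'i': 1}
info['j'] = info['t']+2 = 9 → {'t': 7, 'p': 6, 'k': 2, 'u': 2, 'i': 1, 'j': 9}
info['g'] = info['j']+5 = 14 → {'t': 7, 'p': 6, 'k': 2, 'u': 2, 'i': 1, 'j': 9, 'g': 14}
info['x'] = info['g']+2 = 16 → {'t': 7, 'p': 6, 'k': 2, 'u': 2, 'i': 1, 'j': 9, 'g': 14, 'x': 16}
info['x'] = 16+4 = 20 → {'t': 7, 'p': 6, 'k': 2, 'u': 2, 'i': 1, 'j': 9, 'g': 14, 'x': 20}
info['i'] = 1+4 = 5 → {'t': 7, 'p': 6, 'k': 2, 'u': 2, 'i': 5, 'j': 9, 'g': 14, 'x': 20}
info['g'] = 14+2 = 16 → {'t': 7, 'p': 6, 'k': 2, 'u': 2, 'i': 5, 'j': 9, 'g': 16, 'x': 20}
info['j'] = info['j']+4 = 13 → {'t': 7, 'p': 6, 'k': 2, 'u': 2, 'i': 5, 'j': 13, 'g': 16, 'x': 20}

{'t': 7, 'p': 6, 'k': 2, 'u': 2, 'i': 5, 'j': 13, 'g': 16, 'x': 20}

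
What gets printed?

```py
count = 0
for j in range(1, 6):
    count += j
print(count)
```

15

j=1: count = 0+1 = 1
j=2: count = 1+2 = 3
j=3: count = 3+3 = 6
j=4: count = 6+4 = 10
j=5: count = 10+5 = 15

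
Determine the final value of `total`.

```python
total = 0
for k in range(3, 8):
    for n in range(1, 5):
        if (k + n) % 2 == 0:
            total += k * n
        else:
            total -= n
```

k=3,n=1: even sum, total = 0+3 = 3
k=3,n=2: odd sum, total = 3-2 = 1
k=3,n=3: even sum, total = 1+9 = 10
k=3,n=4: odd sum, total = 10-4 = 6
k=4,n=1: odd sum, total = 6-1 = 5
k=4,n=2: even sum, total = 5+8 = 13
k=4,n=3: odd sum, total = 13-3 = 10
k=4,n=4: even sum, total = 10+16 = 26
k=5,n=1: even sum, total = 26+5 = 31
k=5,n=2: odd sum, total = 31-2 = 29
k=5,n=3: even sum, total = 29+15 = 44
k=5,n=4: odd sum, total = 44-4 = 40
k=6,n=1: odd sum, total = 40-1 = 39
k=6,n=2: even sum, total = 39+12 = 51
k=6,n=3: odd sum, total = 51-3 = 48
k=6,n=4: even sum, total = 48+24 = 72
k=7,n=1: even sum, total = 72+7 = 79
k=7,n=2: odd sum, total = 79-2 = 77
k=7,n=3: even sum, total = 77+21 = 98
k=7,n=4: odd sum, total = 98-4 = 94

94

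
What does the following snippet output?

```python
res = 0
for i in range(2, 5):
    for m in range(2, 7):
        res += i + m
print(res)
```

i=2,m=2: res = 0+4 = 4
i=2,m=3: res = 4+5 = 9
i=2,m=4: res = 9+6 = 15
i=2,m=5: res = 15+7 = 22
i=2,m=6: res = 22+8 = 30
i=3,m=2: res = 30+5 = 35
i=3,m=3: res = 35+6 = 41
i=3,m=4: res = 41+7 = 48
i=3,m=5: res = 48+8 = 56
i=3,m=6: res = 56+9 = 65
i=4,m=2: res = 65+6 = 71
i=4,m=3: res = 71+7 = 78
i=4,m=4: res = 78+8 = 86
i=4,m=5: res = 86+9 = 95
i=4,m=6: res = 95+10 = 105

105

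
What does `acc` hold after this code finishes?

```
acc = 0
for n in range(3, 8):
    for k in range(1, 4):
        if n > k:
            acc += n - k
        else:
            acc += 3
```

48

n=3,k=1: 3>1, acc = 0+2 = 2
n=3,k=2: 3>2, acc = 2+1 = 3
n=3,k=3: not 3>3, acc = 3+3 = 6
n=4,k=1: 4>1, acc = 6+3 = 9
n=4,k=2: 4>2, acc = 9+2 = 11
n=4,k=3: 4>3, acc = 11+1 = 12
n=5,k=1: 5>1, acc = 12+4 = 16
n=5,k=2: 5>2, acc = 16+3 = 19
n=5,k=3: 5>3, acc = 19+2 = 21
n=6,k=1: 6>1, acc = 21+5 = 26
n=6,k=2: 6>2, acc = 26+4 = 30
n=6,k=3: 6>3, acc = 30+3 = 33
n=7,k=1: 7>1, acc = 33+6 = 39
n=7,k=2: 7>2, acc = 39+5 = 44
n=7,k=3: 7>3, acc = 44+4 = 48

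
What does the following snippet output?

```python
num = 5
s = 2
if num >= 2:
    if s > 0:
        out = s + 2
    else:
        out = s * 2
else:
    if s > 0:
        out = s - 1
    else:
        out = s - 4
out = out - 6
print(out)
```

-2

num=5, s=2
num >= 2 is True; s > 0 is True
→ out = s + 2 = 4
out = 4-6 = -2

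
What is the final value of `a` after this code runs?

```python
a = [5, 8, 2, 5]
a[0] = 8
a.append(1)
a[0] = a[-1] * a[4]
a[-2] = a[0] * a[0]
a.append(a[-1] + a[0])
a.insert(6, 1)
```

a[0] = 8 → [8, 8, 2, 5]
append 1 → [8, 8, 2, 5, 1]
a[0] = a[-1]*a[4] = 1*1 = 1 → [1, 8, 2, 5, 1]
a[-2] = a[0]*a[0] = 1*1 = 1 → [1, 8, 2, 1, 1]
append a[-1]+a[0] = 1+1 = 2 → [1, 8, 2, 1, 1, 2]
insert 1 at 6 → [1, 8, 2, 1, 1, 2, 1]

[1, 8, 2, 1, 1, 2, 1]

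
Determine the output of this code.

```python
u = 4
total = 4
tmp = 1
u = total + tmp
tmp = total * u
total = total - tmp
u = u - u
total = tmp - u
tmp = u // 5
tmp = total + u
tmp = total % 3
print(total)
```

u = 4+1 = 5
tmp = 4*5 = 20
total = 4-20 = -16
u = 5-5 = 0
total = 20-0 = 20
tmp = 0//5 = 0
tmp = 20+0 = 20
tmp = 20%3 = 2

20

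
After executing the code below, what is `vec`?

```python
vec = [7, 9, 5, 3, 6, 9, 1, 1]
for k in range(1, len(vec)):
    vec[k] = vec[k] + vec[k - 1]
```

k=1: vec[1] = 9+7 = 16 → [7, 16, 5, 3, 6, 9, 1, 1]
k=2: vec[2] = 5+16 = 21 → [7, 16, 21, 3, 6, 9, 1, 1]
k=3: vec[3] = 3+21 = 24 → [7, 16, 21, 24, 6, 9, 1, 1]
k=4: vec[4] = 6+24 = 30 → [7, 16, 21, 24, 30, 9, 1, 1]
k=5: vec[5] = 9+30 = 39 → [7, 16, 21, 24, 30, 39, 1, 1]
k=6: vec[6] = 1+39 = 40 → [7, 16, 21, 24, 30, 39, 40, 1]
k=7: vec[7] = 1+40 = 41 → [7, 16, 21, 24, 30, 39, 40, 41]

[7, 16, 21, 24, 30, 39, 40, 41]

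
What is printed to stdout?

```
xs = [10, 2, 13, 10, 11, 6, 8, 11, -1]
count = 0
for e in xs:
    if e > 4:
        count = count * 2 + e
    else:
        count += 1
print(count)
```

1420

e=10: >4, count = 0*2+10 = 10
e=2: not >4, count = 10+1 = 11
e=13: >4, count = 11*2+13 = 35
e=10: >4, count = 35*2+10 = 80
e=11: >4, count = 80*2+11 = 171
e=6: >4, count = 171*2+6 = 348
e=8: >4, count = 348*2+8 = 704
e=11: >4, count = 704*2+11 = 1419
e=-1: not >4, count = 1419+1 = 1420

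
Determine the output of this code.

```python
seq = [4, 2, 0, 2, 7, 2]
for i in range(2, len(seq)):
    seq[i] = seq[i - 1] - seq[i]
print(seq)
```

[4, 2, 2, 0, -7, -9]

i=2: seq[2] = 2-0 = 2 → [4, 2, 2, 2, 7, 2]
i=3: seq[3] = 2-2 = 0 → [4, 2, 2, 0, 7, 2]
i=4: seq[4] = 0-7 = -7 → [4, 2, 2, 0, -7, 2]
i=5: seq[5] = (-7)-2 = -9 → [4, 2, 2, 0, -7, -9]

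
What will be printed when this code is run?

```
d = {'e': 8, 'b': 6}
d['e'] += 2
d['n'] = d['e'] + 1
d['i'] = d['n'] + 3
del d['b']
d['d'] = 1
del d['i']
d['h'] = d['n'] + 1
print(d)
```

d['e'] = 8+2 = 10 → {'e': 10, 'b': 6}
d['n'] = d['e']+1 = 11 → {'e': 10, 'b': 6, 'n': 11}
d['i'] = d['n']+3 = 14 → {'e': 10, 'b': 6, 'n': 11, 'i': 14}
del 'b' → {'e': 10, 'n': 11, 'i': 14}
d['d'] = 1 → {'e': 10, 'n': 11, 'i': 14, 'd': 1}
del 'i' → {'e': 10, 'n': 11, 'd': 1}
d['h'] = d['n']+1 = 12 → {'e': 10, 'n': 11, 'd': 1, 'h': 12}

{'e': 10, 'n': 11, 'd': 1, 'h': 12}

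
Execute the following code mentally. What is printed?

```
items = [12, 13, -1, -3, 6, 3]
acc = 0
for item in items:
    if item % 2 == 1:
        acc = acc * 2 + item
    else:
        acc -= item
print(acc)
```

-107

item=12: not odd, acc = 0-12 = -12
item=13: odd, acc = (-12)*2+13 = -11
item=-1: odd, acc = (-11)*2+(-1) = -23
item=-3: odd, acc = (-23)*2+(-3) = -49
item=6: not odd, acc = (-49)-6 = -55
item=3: odd, acc = (-55)*2+3 = -107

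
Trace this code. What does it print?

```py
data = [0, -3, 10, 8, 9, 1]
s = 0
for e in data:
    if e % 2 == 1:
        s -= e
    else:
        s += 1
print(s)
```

-4

e=0: not odd, s = 0+1 = 1
e=-3: odd, s = 1-(-3) = 4
e=10: not odd, s = 4+1 = 5
e=8: not odd, s = 5+1 = 6
e=9: odd, s = 6-9 = -3
e=1: odd, s = (-3)-1 = -4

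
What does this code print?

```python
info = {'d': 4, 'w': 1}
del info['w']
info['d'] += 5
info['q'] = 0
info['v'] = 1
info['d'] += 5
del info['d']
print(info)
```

{'q': 0, 'v': 1}

del 'w' → {'d': 4}
info['d'] = 4+5 = 9 → {'d': 9}
info['q'] = 0 → {'d': 9, 'q': 0}
info['v'] = 1 → {'d': 9, 'q': 0, 'v': 1}
info['d'] = 9+5 = 14 → {'d': 14, 'q': 0, 'v': 1}
del 'd' → {'q': 0, 'v': 1}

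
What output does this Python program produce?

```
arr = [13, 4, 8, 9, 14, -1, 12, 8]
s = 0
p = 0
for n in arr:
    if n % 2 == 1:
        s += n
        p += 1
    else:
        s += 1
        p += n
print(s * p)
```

1274

n=13: odd, s = 0+13 = 13; p=1
n=4: not odd, s = 13+1 = 14; p=5
n=8: not odd, s = 14+1 = 15; p=13
n=9: odd, s = 15+9 = 24; p=14
n=14: not odd, s = 24+1 = 25; p=28
n=-1: odd, s = 25+(-1) = 24; p=29
n=12: not odd, s = 24+1 = 25; p=41
n=8: not odd, s = 25+1 = 26; p=49
s*p = 26*49 = 1274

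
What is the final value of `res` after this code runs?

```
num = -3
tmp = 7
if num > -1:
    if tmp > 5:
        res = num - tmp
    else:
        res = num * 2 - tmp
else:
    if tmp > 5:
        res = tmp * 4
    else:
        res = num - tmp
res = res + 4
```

num=-3, tmp=7
num > -1 is False; tmp > 5 is True
→ res = tmp * 4 = 28
res = 28+4 = 32

32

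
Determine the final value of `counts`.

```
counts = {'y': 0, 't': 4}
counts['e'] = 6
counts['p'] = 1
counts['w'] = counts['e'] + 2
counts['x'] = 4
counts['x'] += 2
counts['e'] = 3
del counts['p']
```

counts['e'] = 6 → {'y': 0, 't': 4, 'e': 6}
counts['p'] = 1 → {'y': 0, 't': 4, 'e': 6, 'p': 1}
counts['w'] = counts['e']+2 = 8 → {'y': 0, 't': 4, 'e': 6, 'p': 1, 'w': 8}
counts['x'] = 4 → {'y': 0, 't': 4, 'e': 6, 'p': 1, 'w': 8, 'x': 4}
counts['x'] = 4+2 = 6 → {'y': 0, 't': 4, 'e': 6, 'p': 1, 'w': 8, 'x': 6}
counts['e'] = 3 → {'y': 0, 't': 4, 'e': 3, 'p': 1, 'w': 8, 'x': 6}
del 'p' → {'y': 0, 't': 4, 'e': 3, 'w': 8, 'x': 6}

{'y': 0, 't': 4, 'e': 3, 'w': 8, 'x': 6}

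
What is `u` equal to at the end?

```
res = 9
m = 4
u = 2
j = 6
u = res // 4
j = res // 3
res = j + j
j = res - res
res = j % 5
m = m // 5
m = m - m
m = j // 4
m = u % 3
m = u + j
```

2

u = 9//4 = 2
j = 9//3 = 3
res = 3+3 = 6
j = 6-6 = 0
res = 0%5 = 0
m = 4//5 = 0
m = 0-0 = 0
m = 0//4 = 0
m = 2%3 = 2
m = 2+0 = 2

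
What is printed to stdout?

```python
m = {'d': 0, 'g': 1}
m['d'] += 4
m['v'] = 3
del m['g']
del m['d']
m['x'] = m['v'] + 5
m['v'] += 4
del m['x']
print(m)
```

m['d'] = 0+4 = 4 → {'d': 4, 'g': 1}
m['v'] = 3 → {'d': 4, 'g': 1, 'v': 3}
del 'g' → {'d': 4, 'v': 3}
del 'd' → {'v': 3}
m['x'] = m['v']+5 = 8 → {'v': 3, 'x': 8}
m['v'] = 3+4 = 7 → {'v': 7, 'x': 8}
del 'x' → {'v': 7}

{'v': 7}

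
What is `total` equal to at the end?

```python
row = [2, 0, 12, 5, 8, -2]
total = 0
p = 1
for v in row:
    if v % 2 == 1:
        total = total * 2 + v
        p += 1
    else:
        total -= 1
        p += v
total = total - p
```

-25

v=2: not odd, total = 0-1 = -1; p=3
v=0: not odd, total = (-1)-1 = -2; p=3
v=12: not odd, total = (-2)-1 = -3; p=15
v=5: odd, total = (-3)*2+5 = -1; p=16
v=8: not odd, total = (-1)-1 = -2; p=24
v=-2: not odd, total = (-2)-1 = -3; p=22
total-p = (-3)-22 = -25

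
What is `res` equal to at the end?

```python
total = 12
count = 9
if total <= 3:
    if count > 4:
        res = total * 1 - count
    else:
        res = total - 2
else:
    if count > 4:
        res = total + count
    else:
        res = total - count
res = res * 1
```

total=12, count=9
total <= 3 is False; count > 4 is True
→ res = total + count = 21
res = 21*1 = 21

21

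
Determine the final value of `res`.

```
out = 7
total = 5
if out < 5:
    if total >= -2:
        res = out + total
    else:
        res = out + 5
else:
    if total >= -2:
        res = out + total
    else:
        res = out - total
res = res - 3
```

out=7, total=5
out < 5 is False; total >= -2 is True
→ res = out + total = 12
res = 12-3 = 9

9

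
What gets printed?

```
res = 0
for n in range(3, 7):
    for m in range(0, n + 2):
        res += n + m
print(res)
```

n=3,m=0: res = 0+3 = 3
n=3,m=1: res = 3+4 = 7
n=3,m=2: res = 7+5 = 12
n=3,m=3: res = 12+6 = 18
n=3,m=4: res = 18+7 = 25
n=4,m=0: res = 25+4 = 29
n=4,m=1: res = 29+5 = 34
n=4,m=2: res = 34+6 = 40
n=4,m=3: res = 40+7 = 47
n=4,m=4: res = 47+8 = 55
n=4,m=5: res = 55+9 = 64
n=5,m=0: res = 64+5 = 69
n=5,m=1: res = 69+6 = 75
n=5,m=2: res = 75+7 = 82
n=5,m=3: res = 82+8 = 90
n=5,m=4: res = 90+9 = 99
n=5,m=5: res = 99+10 = 109
n=5,m=6: res = 109+11 = 120
n=6,m=0: res = 120+6 = 126
n=6,m=1: res = 126+7 = 133
n=6,m=2: res = 133+8 = 141
n=6,m=3: res = 141+9 = 150
n=6,m=4: res = 150+10 = 160
n=6,m=5: res = 160+11 = 171
n=6,m=6: res = 171+12 = 183
n=6,m=7: res = 183+13 = 196

196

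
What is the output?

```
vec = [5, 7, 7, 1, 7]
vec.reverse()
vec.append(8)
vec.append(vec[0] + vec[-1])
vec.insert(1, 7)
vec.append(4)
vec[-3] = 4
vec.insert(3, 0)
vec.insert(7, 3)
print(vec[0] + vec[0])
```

reverse → [7, 1, 7, 7, 5]
append 8 → [7, 1, 7, 7, 5, 8]
append vec[0]+vec[-1] = 7+8 = 15 → [7, 1, 7, 7, 5, 8, 15]
insert 7 at 1 → [7, 7, 1, 7, 7, 5, 8, 15]
append 4 → [7, 7, 1, 7, 7, 5, 8, 15, 4]
vec[-3] = 4 → [7, 7, 1, 7, 7, 5, 4, 15, 4]
insert 0 at 3 → [7, 7, 1, 0, 7, 7, 5, 4, 15, 4]
insert 3 at 7 → [7, 7, 1, 0, 7, 7, 5, 3, 4, 15, 4]
vec[0]+vec[0] = 7+7 = 14

14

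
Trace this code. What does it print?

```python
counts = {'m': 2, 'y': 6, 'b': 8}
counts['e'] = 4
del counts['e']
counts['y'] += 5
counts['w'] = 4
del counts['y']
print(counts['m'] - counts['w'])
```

-2

counts['e'] = 4 → {'m': 2, 'y': 6, 'b': 8, 'e': 4}
del 'e' → {'m': 2, 'y': 6, 'b': 8}
counts['y'] = 6+5 = 11 → {'m': 2, 'y': 11, 'b': 8}
counts['w'] = 4 → {'m': 2, 'y': 11, 'b': 8, 'w': 4}
del 'y' → {'m': 2, 'b': 8, 'w': 4}
counts['m']-counts['w'] = 2-4 = -2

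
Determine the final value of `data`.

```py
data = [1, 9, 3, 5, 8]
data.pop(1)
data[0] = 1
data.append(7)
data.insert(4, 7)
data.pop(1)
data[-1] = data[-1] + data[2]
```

[1, 5, 8, 7, 15]

pop(1) removes 9 → [1, 3, 5, 8]
data[0] = 1 → [1, 3, 5, 8]
append 7 → [1, 3, 5, 8, 7]
insert 7 at 4 → [1, 3, 5, 8, 7, 7]
pop(1) removes 3 → [1, 5, 8, 7, 7]
data[-1] = data[-1]+data[2] = 7+8 = 15 → [1, 5, 8, 7, 15]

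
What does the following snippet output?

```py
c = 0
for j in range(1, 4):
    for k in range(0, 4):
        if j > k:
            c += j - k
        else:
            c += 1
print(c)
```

j=1,k=0: 1>0, c = 0+1 = 1
j=1,k=1: not 1>1, c = 1+1 = 2
j=1,k=2: not 1>2, c = 2+1 = 3
j=1,k=3: not 1>3, c = 3+1 = 4
j=2,k=0: 2>0, c = 4+2 = 6
j=2,k=1: 2>1, c = 6+1 = 7
j=2,k=2: not 2>2, c = 7+1 = 8
j=2,k=3: not 2>3, c = 8+1 = 9
j=3,k=0: 3>0, c = 9+3 = 12
j=3,k=1: 3>1, c = 12+2 = 14
j=3,k=2: 3>2, c = 14+1 = 15
j=3,k=3: not 3>3, c = 15+1 = 16

16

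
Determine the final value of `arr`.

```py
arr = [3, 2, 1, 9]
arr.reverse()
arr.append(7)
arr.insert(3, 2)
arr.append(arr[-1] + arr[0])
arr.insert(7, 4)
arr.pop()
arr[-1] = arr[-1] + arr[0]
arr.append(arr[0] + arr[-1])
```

[9, 1, 2, 2, 3, 7, 25, 34]

reverse → [9, 1, 2, 3]
append 7 → [9, 1, 2, 3, 7]
insert 2 at 3 → [9, 1, 2, 2, 3, 7]
append arr[-1]+arr[0] = 7+9 = 16 → [9, 1, 2, 2, 3, 7, 16]
insert 4 at 7 → [9, 1, 2, 2, 3, 7, 16, 4]
pop() removes 4 → [9, 1, 2, 2, 3, 7, 16]
arr[-1] = arr[-1]+arr[0] = 16+9 = 25 → [9, 1, 2, 2, 3, 7, 25]
append arr[0]+arr[-1] = 9+25 = 34 → [9, 1, 2, 2, 3, 7, 25, 34]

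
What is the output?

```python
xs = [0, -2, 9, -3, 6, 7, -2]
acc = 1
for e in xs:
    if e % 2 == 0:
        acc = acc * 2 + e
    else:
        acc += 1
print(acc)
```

e=0: even, acc = 1*2+0 = 2
e=-2: even, acc = 2*2+(-2) = 2
e=9: not even, acc = 2+1 = 3
e=-3: not even, acc = 3+1 = 4
e=6: even, acc = 4*2+6 = 14
e=7: not even, acc = 14+1 = 15
e=-2: even, acc = 15*2+(-2) = 28

28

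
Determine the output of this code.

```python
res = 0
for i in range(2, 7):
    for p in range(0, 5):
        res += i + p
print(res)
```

150

i=2,p=0: res = 0+2 = 2
i=2,p=1: res = 2+3 = 5
i=2,p=2: res = 5+4 = 9
i=2,p=3: res = 9+5 = 14
i=2,p=4: res = 14+6 = 20
i=3,p=0: res = 20+3 = 23
i=3,p=1: res = 23+4 = 27
i=3,p=2: res = 27+5 = 32
i=3,p=3: res = 32+6 = 38
i=3,p=4: res = 38+7 = 45
i=4,p=0: res = 45+4 = 49
i=4,p=1: res = 49+5 = 54
i=4,p=2: res = 54+6 = 60
i=4,p=3: res = 60+7 = 67
i=4,p=4: res = 67+8 = 75
i=5,p=0: res = 75+5 = 80
i=5,p=1: res = 80+6 = 86
i=5,p=2: res = 86+7 = 93
i=5,p=3: res = 93+8 = 101
i=5,p=4: res = 101+9 = 110
i=6,p=0: res = 110+6 = 116
i=6,p=1: res = 116+7 = 123
i=6,p=2: res = 123+8 = 131
i=6,p=3: res = 131+9 = 140
i=6,p=4: res = 140+10 = 150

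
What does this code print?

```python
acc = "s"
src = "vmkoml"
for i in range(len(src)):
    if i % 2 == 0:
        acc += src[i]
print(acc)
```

svkm

i=0: add 'v' → 'sv'
i=1: skip
i=2: add 'k' → 'svk'
i=3: skip
i=4: add 'm' → 'svkm'
i=5: skip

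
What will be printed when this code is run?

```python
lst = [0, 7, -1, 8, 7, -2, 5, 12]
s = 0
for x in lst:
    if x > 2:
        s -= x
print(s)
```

x=0: not >2
x=7: >2, s = 0-7 = -7
x=-1: not >2
x=8: >2, s = (-7)-8 = -15
x=7: >2, s = (-15)-7 = -22
x=-2: not >2
x=5: >2, s = (-22)-5 = -27
x=12: >2, s = (-27)-12 = -39

-39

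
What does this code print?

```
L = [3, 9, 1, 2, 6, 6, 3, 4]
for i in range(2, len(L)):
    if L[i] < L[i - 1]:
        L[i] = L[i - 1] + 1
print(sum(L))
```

i=2: 1<9, L[2] = 9+1 = 10 → [3, 9, 10, 2, 6, 6, 3, 4]
i=3: 2<10, L[3] = 10+1 = 11 → [3, 9, 10, 11, 6, 6, 3, 4]
i=4: 6<11, L[4] = 11+1 = 12 → [3, 9, 10, 11, 12, 6, 3, 4]
i=5: 6<12, L[5] = 12+1 = 13 → [3, 9, 10, 11, 12, 13, 3, 4]
i=6: 3<13, L[6] = 13+1 = 14 → [3, 9, 10, 11, 12, 13, 14, 4]
i=7: 4<14, L[7] = 14+1 = 15 → [3, 9, 10, 11, 12, 13, 14, 15]
sum = 87

87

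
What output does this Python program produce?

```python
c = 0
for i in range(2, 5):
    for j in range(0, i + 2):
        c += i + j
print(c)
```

i=2,j=0: c = 0+2 = 2
i=2,j=1: c = 2+3 = 5
i=2,j=2: c = 5+4 = 9
i=2,j=3: c = 9+5 = 14
i=3,j=0: c = 14+3 = 17
i=3,j=1: c = 17+4 = 21
i=3,j=2: c = 21+5 = 26
i=3,j=3: c = 26+6 = 32
i=3,j=4: c = 32+7 = 39
i=4,j=0: c = 39+4 = 43
i=4,j=1: c = 43+5 = 48
i=4,j=2: c = 48+6 = 54
i=4,j=3: c = 54+7 = 61
i=4,j=4: c = 61+8 = 69
i=4,j=5: c = 69+9 = 78

78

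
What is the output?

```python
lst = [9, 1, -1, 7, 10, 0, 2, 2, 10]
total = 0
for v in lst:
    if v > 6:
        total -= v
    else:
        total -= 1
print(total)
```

-41

v=9: >6, total = 0-9 = -9
v=1: not >6, total = (-9)-1 = -10
v=-1: not >6, total = (-10)-1 = -11
v=7: >6, total = (-11)-7 = -18
v=10: >6, total = (-18)-10 = -28
v=0: not >6, total = (-28)-1 = -29
v=2: not >6, total = (-29)-1 = -30
v=2: not >6, total = (-30)-1 = -31
v=10: >6, total = (-31)-10 = -41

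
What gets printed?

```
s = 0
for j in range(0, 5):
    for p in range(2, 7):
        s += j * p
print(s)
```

j=0,p=2: s = 0+0 = 0
j=0,p=3: s = 0+0 = 0
j=0,p=4: s = 0+0 = 0
j=0,p=5: s = 0+0 = 0
j=0,p=6: s = 0+0 = 0
j=1,p=2: s = 0+2 = 2
j=1,p=3: s = 2+3 = 5
j=1,p=4: s = 5+4 = 9
j=1,p=5: s = 9+5 = 14
j=1,p=6: s = 14+6 = 20
j=2,p=2: s = 20+4 = 24
j=2,p=3: s = 24+6 = 30
j=2,p=4: s = 30+8 = 38
j=2,p=5: s = 38+10 = 48
j=2,p=6: s = 48+12 = 60
j=3,p=2: s = 60+6 = 66
j=3,p=3: s = 66+9 = 75
j=3,p=4: s = 75+12 = 87
j=3,p=5: s = 87+15 = 102
j=3,p=6: s = 102+18 = 120
j=4,p=2: s = 120+8 = 128
j=4,p=3: s = 128+12 = 140
j=4,p=4: s = 140+16 = 156
j=4,p=5: s = 156+20 = 176
j=4,p=6: s = 176+24 = 200

200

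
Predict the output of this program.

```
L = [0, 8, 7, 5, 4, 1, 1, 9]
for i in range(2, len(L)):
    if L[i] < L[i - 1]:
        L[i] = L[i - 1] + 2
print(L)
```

[0, 8, 10, 12, 14, 16, 18, 20]

i=2: 7<8, L[2] = 8+2 = 10 → [0, 8, 10, 5, 4, 1, 1, 9]
i=3: 5<10, L[3] = 10+2 = 12 → [0, 8, 10, 12, 4, 1, 1, 9]
i=4: 4<12, L[4] = 12+2 = 14 → [0, 8, 10, 12, 14, 1, 1, 9]
i=5: 1<14, L[5] = 14+2 = 16 → [0, 8, 10, 12, 14, 16, 1, 9]
i=6: 1<16, L[6] = 16+2 = 18 → [0, 8, 10, 12, 14, 16, 18, 9]
i=7: 9<18, L[7] = 18+2 = 20 → [0, 8, 10, 12, 14, 16, 18, 20]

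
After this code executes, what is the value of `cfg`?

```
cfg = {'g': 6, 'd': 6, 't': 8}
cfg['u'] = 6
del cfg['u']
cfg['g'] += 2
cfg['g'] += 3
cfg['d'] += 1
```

cfg['u'] = 6 → {'g': 6, 'd': 6, 't': 8, 'u': 6}
del 'u' → {'g': 6, 'd': 6, 't': 8}
cfg['g'] = 6+2 = 8 → {'g': 8, 'd': 6, 't': 8}
cfg['g'] = 8+3 = 11 → {'g': 11, 'd': 6, 't': 8}
cfg['d'] = 6+1 = 7 → {'g': 11, 'd': 7, 't': 8}

{'g': 11, 'd': 7, 't': 8}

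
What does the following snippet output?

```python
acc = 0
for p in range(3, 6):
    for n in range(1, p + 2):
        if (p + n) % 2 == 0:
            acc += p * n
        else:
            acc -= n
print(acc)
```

54

p=3,n=1: even sum, acc = 0+3 = 3
p=3,n=2: odd sum, acc = 3-2 = 1
p=3,n=3: even sum, acc = 1+9 = 10
p=3,n=4: odd sum, acc = 10-4 = 6
p=4,n=1: odd sum, acc = 6-1 = 5
p=4,n=2: even sum, acc = 5+8 = 13
p=4,n=3: odd sum, acc = 13-3 = 10
p=4,n=4: even sum, acc = 10+16 = 26
p=4,n=5: odd sum, acc = 26-5 = 21
p=5,n=1: even sum, acc = 21+5 = 26
p=5,n=2: odd sum, acc = 26-2 = 24
p=5,n=3: even sum, acc = 24+15 = 39
p=5,n=4: odd sum, acc = 39-4 = 35
p=5,n=5: even sum, acc = 35+25 = 60
p=5,n=6: odd sum, acc = 60-6 = 54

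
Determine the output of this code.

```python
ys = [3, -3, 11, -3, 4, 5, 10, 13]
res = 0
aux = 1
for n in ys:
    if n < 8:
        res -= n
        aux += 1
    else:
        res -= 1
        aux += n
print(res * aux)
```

-360

n=3: <8, res = 0-3 = -3; aux=2
n=-3: <8, res = (-3)-(-3) = 0; aux=3
n=11: not <8, res = 0-1 = -1; aux=14
n=-3: <8, res = (-1)-(-3) = 2; aux=15
n=4: <8, res = 2-4 = -2; aux=16
n=5: <8, res = (-2)-5 = -7; aux=17
n=10: not <8, res = (-7)-1 = -8; aux=27
n=13: not <8, res = (-8)-1 = -9; aux=40
res*aux = (-9)*40 = -360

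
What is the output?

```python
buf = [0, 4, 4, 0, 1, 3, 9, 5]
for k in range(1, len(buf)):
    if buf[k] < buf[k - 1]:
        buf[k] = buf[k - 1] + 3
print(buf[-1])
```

19

k=1: 4>=0, unchanged → [0, 4, 4, 0, 1, 3, 9, 5]
k=2: 4>=4, unchanged → [0, 4, 4, 0, 1, 3, 9, 5]
k=3: 0<4, buf[3] = 4+3 = 7 → [0, 4, 4, 7, 1, 3, 9, 5]
k=4: 1<7, buf[4] = 7+3 = 10 → [0, 4, 4, 7, 10, 3, 9, 5]
k=5: 3<10, buf[5] = 10+3 = 13 → [0, 4, 4, 7, 10, 13, 9, 5]
k=6: 9<13, buf[6] = 13+3 = 16 → [0, 4, 4, 7, 10, 13, 16, 5]
k=7: 5<16, buf[7] = 16+3 = 19 → [0, 4, 4, 7, 10, 13, 16, 19]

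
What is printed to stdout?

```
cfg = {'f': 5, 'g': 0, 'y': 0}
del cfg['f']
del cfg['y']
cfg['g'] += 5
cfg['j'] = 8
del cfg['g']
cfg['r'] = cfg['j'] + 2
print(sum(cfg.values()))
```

18

del 'f' → {'g': 0, 'y': 0}
del 'y' → {'g': 0}
cfg['g'] = 0+5 = 5 → {'g': 5}
cfg['j'] = 8 → {'g': 5, 'j': 8}
del 'g' → {'j': 8}
cfg['r'] = cfg['j']+2 = 10 → {'j': 8, 'r': 10}
sum of values = 18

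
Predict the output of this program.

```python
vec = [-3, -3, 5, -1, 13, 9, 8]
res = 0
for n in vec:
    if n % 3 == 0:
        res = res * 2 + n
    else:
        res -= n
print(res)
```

-51

n=-3: %3==0, res = 0*2+(-3) = -3
n=-3: %3==0, res = (-3)*2+(-3) = -9
n=5: not %3==0, res = (-9)-5 = -14
n=-1: not %3==0, res = (-14)-(-1) = -13
n=13: not %3==0, res = (-13)-13 = -26
n=9: %3==0, res = (-26)*2+9 = -43
n=8: not %3==0, res = (-43)-8 = -51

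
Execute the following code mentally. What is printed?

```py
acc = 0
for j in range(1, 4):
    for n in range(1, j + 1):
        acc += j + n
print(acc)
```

j=1,n=1: acc = 0+2 = 2
j=2,n=1: acc = 2+3 = 5
j=2,n=2: acc = 5+4 = 9
j=3,n=1: acc = 9+4 = 13
j=3,n=2: acc = 13+5 = 18
j=3,n=3: acc = 18+6 = 24

24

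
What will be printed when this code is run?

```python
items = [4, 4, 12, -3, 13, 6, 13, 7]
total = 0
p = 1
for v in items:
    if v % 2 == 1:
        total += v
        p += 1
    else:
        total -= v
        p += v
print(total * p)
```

124

v=4: not odd, total = 0-4 = -4; p=5
v=4: not odd, total = (-4)-4 = -8; p=9
v=12: not odd, total = (-8)-12 = -20; p=21
v=-3: odd, total = (-20)+(-3) = -23; p=22
v=13: odd, total = (-23)+13 = -10; p=23
v=6: not odd, total = (-10)-6 = -16; p=29
v=13: odd, total = (-16)+13 = -3; p=30
v=7: odd, total = (-3)+7 = 4; p=31
total*p = 4*31 = 124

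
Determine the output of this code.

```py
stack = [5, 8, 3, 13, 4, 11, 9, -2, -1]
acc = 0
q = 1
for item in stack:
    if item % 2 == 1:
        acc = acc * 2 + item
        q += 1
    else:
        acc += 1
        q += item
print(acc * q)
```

7055

item=5: odd, acc = 0*2+5 = 5; q=2
item=8: not odd, acc = 5+1 = 6; q=10
item=3: odd, acc = 6*2+3 = 15; q=11
item=13: odd, acc = 15*2+13 = 43; q=12
item=4: not odd, acc = 43+1 = 44; q=16
item=11: odd, acc = 44*2+11 = 99; q=17
item=9: odd, acc = 99*2+9 = 207; q=18
item=-2: not odd, acc = 207+1 = 208; q=16
item=-1: odd, acc = 208*2+(-1) = 415; q=17
acc*q = 415*17 = 7055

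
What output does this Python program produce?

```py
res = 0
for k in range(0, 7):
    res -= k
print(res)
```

-21

k=0: res = 0-0 = 0
k=1: res = 0-1 = -1
k=2: res = (-1)-2 = -3
k=3: res = (-3)-3 = -6
k=4: res = (-6)-4 = -10
k=5: res = (-10)-5 = -15
k=6: res = (-15)-6 = -21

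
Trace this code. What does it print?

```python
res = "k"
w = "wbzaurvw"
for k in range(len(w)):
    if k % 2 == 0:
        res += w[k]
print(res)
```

kwzuv

k=0: add 'w' → 'kw'
k=1: skip
k=2: add 'z' → 'kwz'
k=3: skip
k=4: add 'u' → 'kwzu'
k=5: skip
k=6: add 'v' → 'kwzuv'
k=7: skip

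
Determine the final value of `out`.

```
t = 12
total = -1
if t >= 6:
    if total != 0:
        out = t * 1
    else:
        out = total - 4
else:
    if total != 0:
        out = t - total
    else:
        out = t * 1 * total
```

12

t=12, total=-1
t >= 6 is True; total != 0 is True
→ out = t * 1 = 12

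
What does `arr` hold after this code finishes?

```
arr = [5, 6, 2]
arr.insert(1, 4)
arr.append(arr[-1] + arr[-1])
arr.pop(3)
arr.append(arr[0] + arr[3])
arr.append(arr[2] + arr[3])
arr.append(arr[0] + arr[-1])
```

insert 4 at 1 → [5, 4, 6, 2]
append arr[-1]+arr[-1] = 2+2 = 4 → [5, 4, 6, 2, 4]
pop(3) removes 2 → [5, 4, 6, 4]
append arr[0]+arr[3] = 5+4 = 9 → [5, 4, 6, 4, 9]
append arr[2]+arr[3] = 6+4 = 10 → [5, 4, 6, 4, 9, 10]
append arr[0]+arr[-1] = 5+10 = 15 → [5, 4, 6, 4, 9, 10, 15]

[5, 4, 6, 4, 9, 10, 15]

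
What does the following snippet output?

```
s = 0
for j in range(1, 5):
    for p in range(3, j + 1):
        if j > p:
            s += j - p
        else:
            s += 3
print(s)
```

7

j=3,p=3: not 3>3, s = 0+3 = 3
j=4,p=3: 4>3, s = 3+1 = 4
j=4,p=4: not 4>4, s = 4+3 = 7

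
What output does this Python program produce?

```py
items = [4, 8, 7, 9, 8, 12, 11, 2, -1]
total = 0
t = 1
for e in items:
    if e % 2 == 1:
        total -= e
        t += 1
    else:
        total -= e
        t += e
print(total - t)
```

-99

e=4: not odd, total = 0-4 = -4; t=5
e=8: not odd, total = (-4)-8 = -12; t=13
e=7: odd, total = (-12)-7 = -19; t=14
e=9: odd, total = (-19)-9 = -28; t=15
e=8: not odd, total = (-28)-8 = -36; t=23
e=12: not odd, total = (-36)-12 = -48; t=35
e=11: odd, total = (-48)-11 = -59; t=36
e=2: not odd, total = (-59)-2 = -61; t=38
e=-1: odd, total = (-61)-(-1) = -60; t=39
total-t = (-60)-39 = -99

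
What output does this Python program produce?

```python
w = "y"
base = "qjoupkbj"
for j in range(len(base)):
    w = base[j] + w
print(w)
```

jbkpuojqy

j=0: prepend 'q' → 'qy'
j=1: prepend 'j' → 'jqy'
j=2: prepend 'o' → 'ojqy'
j=3: prepend 'u' → 'uojqy'
j=4: prepend 'p' → 'puojqy'
j=5: prepend 'k' → 'kpuojqy'
j=6: prepend 'b' → 'bkpuojqy'
j=7: prepend 'j' → 'jbkpuojqy'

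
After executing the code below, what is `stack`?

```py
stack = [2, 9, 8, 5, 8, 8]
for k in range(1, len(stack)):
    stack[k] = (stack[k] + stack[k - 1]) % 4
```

k=1: stack[1] = (9+2)%4 = 3 → [2, 3, 8, 5, 8, 8]
k=2: stack[2] = (8+3)%4 = 3 → [2, 3, 3, 5, 8, 8]
k=3: stack[3] = (5+3)%4 = 0 → [2, 3, 3, 0, 8, 8]
k=4: stack[4] = (8+0)%4 = 0 → [2, 3, 3, 0, 0, 8]
k=5: stack[5] = (8+0)%4 = 0 → [2, 3, 3, 0, 0, 0]

[2, 3, 3, 0, 0, 0]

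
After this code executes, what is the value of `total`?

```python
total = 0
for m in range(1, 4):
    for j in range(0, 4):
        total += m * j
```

36

m=1,j=0: total = 0+0 = 0
m=1,j=1: total = 0+1 = 1
m=1,j=2: total = 1+2 = 3
m=1,j=3: total = 3+3 = 6
m=2,j=0: total = 6+0 = 6
m=2,j=1: total = 6+2 = 8
m=2,j=2: total = 8+4 = 12
m=2,j=3: total = 12+6 = 18
m=3,j=0: total = 18+0 = 18
m=3,j=1: total = 18+3 = 21
m=3,j=2: total = 21+6 = 27
m=3,j=3: total = 27+9 = 36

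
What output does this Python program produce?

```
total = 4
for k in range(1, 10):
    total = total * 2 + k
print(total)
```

3061

k=1: total = 4*2+1 = 9
k=2: total = 9*2+2 = 20
k=3: total = 20*2+3 = 43
k=4: total = 43*2+4 = 90
k=5: total = 90*2+5 = 185
k=6: total = 185*2+6 = 376
k=7: total = 376*2+7 = 759
k=8: total = 759*2+8 = 1526
k=9: total = 1526*2+9 = 3061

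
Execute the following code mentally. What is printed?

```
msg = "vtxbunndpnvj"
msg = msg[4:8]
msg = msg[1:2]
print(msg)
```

slice [4:8] → 'unnd'
slice [1:2] → 'n'

n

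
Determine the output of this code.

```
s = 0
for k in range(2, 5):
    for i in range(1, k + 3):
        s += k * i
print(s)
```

149

k=2,i=1: s = 0+2 = 2
k=2,i=2: s = 2+4 = 6
k=2,i=3: s = 6+6 = 12
k=2,i=4: s = 12+8 = 20
k=3,i=1: s = 20+3 = 23
k=3,i=2: s = 23+6 = 29
k=3,i=3: s = 29+9 = 38
k=3,i=4: s = 38+12 = 50
k=3,i=5: s = 50+15 = 65
k=4,i=1: s = 65+4 = 69
k=4,i=2: s = 69+8 = 77
k=4,i=3: s = 77+12 = 89
k=4,i=4: s = 89+16 = 105
k=4,i=5: s = 105+20 = 125
k=4,i=6: s = 125+24 = 149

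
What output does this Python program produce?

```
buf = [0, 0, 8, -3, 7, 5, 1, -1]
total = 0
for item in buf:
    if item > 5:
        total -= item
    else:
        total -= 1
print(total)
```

-21

item=0: not >5, total = 0-1 = -1
item=0: not >5, total = (-1)-1 = -2
item=8: >5, total = (-2)-8 = -10
item=-3: not >5, total = (-10)-1 = -11
item=7: >5, total = (-11)-7 = -18
item=5: not >5, total = (-18)-1 = -19
item=1: not >5, total = (-19)-1 = -20
item=-1: not >5, total = (-20)-1 = -21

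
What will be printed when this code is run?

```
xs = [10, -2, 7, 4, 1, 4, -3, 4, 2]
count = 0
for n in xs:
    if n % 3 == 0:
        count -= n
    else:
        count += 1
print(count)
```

n=10: not %3==0, count = 0+1 = 1
n=-2: not %3==0, count = 1+1 = 2
n=7: not %3==0, count = 2+1 = 3
n=4: not %3==0, count = 3+1 = 4
n=1: not %3==0, count = 4+1 = 5
n=4: not %3==0, count = 5+1 = 6
n=-3: %3==0, count = 6-(-3) = 9
n=4: not %3==0, count = 9+1 = 10
n=2: not %3==0, count = 10+1 = 11

11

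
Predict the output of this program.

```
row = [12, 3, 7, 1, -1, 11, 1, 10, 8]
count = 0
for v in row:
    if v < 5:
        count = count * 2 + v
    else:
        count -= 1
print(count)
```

v=12: not <5, count = 0-1 = -1
v=3: <5, count = (-1)*2+3 = 1
v=7: not <5, count = 1-1 = 0
v=1: <5, count = 0*2+1 = 1
v=-1: <5, count = 1*2+(-1) = 1
v=11: not <5, count = 1-1 = 0
v=1: <5, count = 0*2+1 = 1
v=10: not <5, count = 1-1 = 0
v=8: not <5, count = 0-1 = -1

-1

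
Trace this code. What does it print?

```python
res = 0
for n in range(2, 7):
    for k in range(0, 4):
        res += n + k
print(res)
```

n=2,k=0: res = 0+2 = 2
n=2,k=1: res = 2+3 = 5
n=2,k=2: res = 5+4 = 9
n=2,k=3: res = 9+5 = 14
n=3,k=0: res = 14+3 = 17
n=3,k=1: res = 17+4 = 21
n=3,k=2: res = 21+5 = 26
n=3,k=3: res = 26+6 = 32
n=4,k=0: res = 32+4 = 36
n=4,k=1: res = 36+5 = 41
n=4,k=2: res = 41+6 = 47
n=4,k=3: res = 47+7 = 54
n=5,k=0: res = 54+5 = 59
n=5,k=1: res = 59+6 = 65
n=5,k=2: res = 65+7 = 72
n=5,k=3: res = 72+8 = 80
n=6,k=0: res = 80+6 = 86
n=6,k=1: res = 86+7 = 93
n=6,k=2: res = 93+8 = 101
n=6,k=3: res = 101+9 = 110

110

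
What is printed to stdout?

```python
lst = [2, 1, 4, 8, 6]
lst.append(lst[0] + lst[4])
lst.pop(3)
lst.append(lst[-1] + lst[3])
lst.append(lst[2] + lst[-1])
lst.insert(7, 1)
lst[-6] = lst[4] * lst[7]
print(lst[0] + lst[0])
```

4

append lst[0]+lst[4] = 2+6 = 8 → [2, 1, 4, 8, 6, 8]
pop(3) removes 8 → [2, 1, 4, 6, 8]
append lst[-1]+lst[3] = 8+6 = 14 → [2, 1, 4, 6, 8, 14]
append lst[2]+lst[-1] = 4+14 = 18 → [2, 1, 4, 6, 8, 14, 18]
insert 1 at 7 → [2, 1, 4, 6, 8, 14, 18, 1]
lst[-6] = lst[4]*lst[7] = 8*1 = 8 → [2, 1, 8, 6, 8, 14, 18, 1]
lst[0]+lst[0] = 2+2 = 4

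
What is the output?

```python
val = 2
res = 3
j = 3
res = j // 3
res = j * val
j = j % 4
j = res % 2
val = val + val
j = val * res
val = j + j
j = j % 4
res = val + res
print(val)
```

res = 3//3 = 1
res = 3*2 = 6
j = 3%4 = 3
j = 6%2 = 0
val = 2+2 = 4
j = 4*6 = 24
val = 24+24 = 48
j = 24%4 = 0
res = 48+6 = 54

48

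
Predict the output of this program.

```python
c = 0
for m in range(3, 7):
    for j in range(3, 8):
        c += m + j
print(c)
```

m=3,j=3: c = 0+6 = 6
m=3,j=4: c = 6+7 = 13
m=3,j=5: c = 13+8 = 21
m=3,j=6: c = 21+9 = 30
m=3,j=7: c = 30+10 = 40
m=4,j=3: c = 40+7 = 47
m=4,j=4: c = 47+8 = 55
m=4,j=5: c = 55+9 = 64
m=4,j=6: c = 64+10 = 74
m=4,j=7: c = 74+11 = 85
m=5,j=3: c = 85+8 = 93
m=5,j=4: c = 93+9 = 102
m=5,j=5: c = 102+10 = 112
m=5,j=6: c = 112+11 = 123
m=5,j=7: c = 123+12 = 135
m=6,j=3: c = 135+9 = 144
m=6,j=4: c = 144+10 = 154
m=6,j=5: c = 154+11 = 165
m=6,j=6: c = 165+12 = 177
m=6,j=7: c = 177+13 = 190

190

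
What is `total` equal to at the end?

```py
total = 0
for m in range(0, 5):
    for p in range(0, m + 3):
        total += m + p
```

115

m=0,p=0: total = 0+0 = 0
m=0,p=1: total = 0+1 = 1
m=0,p=2: total = 1+2 = 3
m=1,p=0: total = 3+1 = 4
m=1,p=1: total = 4+2 = 6
m=1,p=2: total = 6+3 = 9
m=1,p=3: total = 9+4 = 13
m=2,p=0: total = 13+2 = 15
m=2,p=1: total = 15+3 = 18
m=2,p=2: total = 18+4 = 22
m=2,p=3: total = 22+5 = 27
m=2,p=4: total = 27+6 = 33
m=3,p=0: total = 33+3 = 36
m=3,p=1: total = 36+4 = 40
m=3,p=2: total = 40+5 = 45
m=3,p=3: total = 45+6 = 51
m=3,p=4: total = 51+7 = 58
m=3,p=5: total = 58+8 = 66
m=4,p=0: total = 66+4 = 70
m=4,p=1: total = 70+5 = 75
m=4,p=2: total = 75+6 = 81
m=4,p=3: total = 81+7 = 88
m=4,p=4: total = 88+8 = 96
m=4,p=5: total = 96+9 = 105
m=4,p=6: total = 105+10 = 115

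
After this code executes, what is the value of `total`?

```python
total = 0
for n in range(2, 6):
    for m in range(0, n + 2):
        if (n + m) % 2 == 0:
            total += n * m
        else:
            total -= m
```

54

n=2,m=0: even sum, total = 0+0 = 0
n=2,m=1: odd sum, total = 0-1 = -1
n=2,m=2: even sum, total = (-1)+4 = 3
n=2,m=3: odd sum, total = 3-3 = 0
n=3,m=0: odd sum, total = 0-0 = 0
n=3,m=1: even sum, total = 0+3 = 3
n=3,m=2: odd sum, total = 3-2 = 1
n=3,m=3: even sum, total = 1+9 = 10
n=3,m=4: odd sum, total = 10-4 = 6
n=4,m=0: even sum, total = 6+0 = 6
n=4,m=1: odd sum, total = 6-1 = 5
n=4,m=2: even sum, total = 5+8 = 13
n=4,m=3: odd sum, total = 13-3 = 10
n=4,m=4: even sum, total = 10+16 = 26
n=4,m=5: odd sum, total = 26-5 = 21
n=5,m=0: odd sum, total = 21-0 = 21
n=5,m=1: even sum, total = 21+5 = 26
n=5,m=2: odd sum, total = 26-2 = 24
n=5,m=3: even sum, total = 24+15 = 39
n=5,m=4: odd sum, total = 39-4 = 35
n=5,m=5: even sum, total = 35+25 = 60
n=5,m=6: odd sum, total = 60-6 = 54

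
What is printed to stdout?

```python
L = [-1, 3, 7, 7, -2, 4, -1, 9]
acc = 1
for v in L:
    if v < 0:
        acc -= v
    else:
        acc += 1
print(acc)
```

v=-1: <0, acc = 1-(-1) = 2
v=3: not <0, acc = 2+1 = 3
v=7: not <0, acc = 3+1 = 4
v=7: not <0, acc = 4+1 = 5
v=-2: <0, acc = 5-(-2) = 7
v=4: not <0, acc = 7+1 = 8
v=-1: <0, acc = 8-(-1) = 9
v=9: not <0, acc = 9+1 = 10

10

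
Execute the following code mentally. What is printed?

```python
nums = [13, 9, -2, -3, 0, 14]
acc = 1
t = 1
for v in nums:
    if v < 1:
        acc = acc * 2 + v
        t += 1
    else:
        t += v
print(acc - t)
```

-46

v=13: not <1; t=14
v=9: not <1; t=23
v=-2: <1, acc = 1*2+(-2) = 0; t=24
v=-3: <1, acc = 0*2+(-3) = -3; t=25
v=0: <1, acc = (-3)*2+0 = -6; t=26
v=14: not <1; t=40
acc-t = (-6)-40 = -46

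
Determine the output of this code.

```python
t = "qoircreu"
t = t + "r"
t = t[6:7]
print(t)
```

e

+ 'r' → 'qoircreur'
slice [6:7] → 'e'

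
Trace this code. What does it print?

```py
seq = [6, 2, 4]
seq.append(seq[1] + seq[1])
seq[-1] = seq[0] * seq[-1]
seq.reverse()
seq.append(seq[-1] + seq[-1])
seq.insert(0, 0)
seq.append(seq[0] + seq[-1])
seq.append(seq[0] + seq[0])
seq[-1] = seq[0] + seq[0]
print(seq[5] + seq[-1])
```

append seq[1]+seq[1] = 2+2 = 4 → [6, 2, 4, 4]
seq[-1] = seq[0]*seq[-1] = 6*4 = 24 → [6, 2, 4, 24]
reverse → [24, 4, 2, 6]
append seq[-1]+seq[-1] = 6+6 = 12 → [24, 4, 2, 6, 12]
insert 0 at 0 → [0, 24, 4, 2, 6, 12]
append seq[0]+seq[-1] = 0+12 = 12 → [0, 24, 4, 2, 6, 12, 12]
append seq[0]+seq[0] = 0+0 = 0 → [0, 24, 4, 2, 6, 12, 12, 0]
seq[-1] = seq[0]+seq[0] = 0+0 = 0 → [0, 24, 4, 2, 6, 12, 12, 0]
seq[5]+seq[-1] = 12+0 = 12

12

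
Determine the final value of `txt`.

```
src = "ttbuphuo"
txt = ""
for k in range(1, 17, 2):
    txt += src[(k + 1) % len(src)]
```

k=1: add src[2]='b' → 'b'
k=3: add src[4]='p' → 'bp'
k=5: add src[6]='u' → 'bpu'
k=7: add src[0]='t' → 'bput'
k=9: add src[2]='b' → 'bputb'
k=11: add src[4]='p' → 'bputbp'
k=13: add src[6]='u' → 'bputbpu'
k=15: add src[0]='t' → 'bputbput'

'bputbput'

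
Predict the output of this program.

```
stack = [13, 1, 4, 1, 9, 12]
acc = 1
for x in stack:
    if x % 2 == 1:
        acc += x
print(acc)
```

25

x=13: odd, acc = 1+13 = 14
x=1: odd, acc = 14+1 = 15
x=4: not odd
x=1: odd, acc = 15+1 = 16
x=9: odd, acc = 16+9 = 25
x=12: not odd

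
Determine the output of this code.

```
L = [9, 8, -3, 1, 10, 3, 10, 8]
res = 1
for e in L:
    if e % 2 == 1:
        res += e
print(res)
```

e=9: odd, res = 1+9 = 10
e=8: not odd
e=-3: odd, res = 10+(-3) = 7
e=1: odd, res = 7+1 = 8
e=10: not odd
e=3: odd, res = 8+3 = 11
e=10: not odd
e=8: not odd

11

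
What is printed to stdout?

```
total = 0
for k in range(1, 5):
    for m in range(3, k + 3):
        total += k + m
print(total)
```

70

k=1,m=3: total = 0+4 = 4
k=2,m=3: total = 4+5 = 9
k=2,m=4: total = 9+6 = 15
k=3,m=3: total = 15+6 = 21
k=3,m=4: total = 21+7 = 28
k=3,m=5: total = 28+8 = 36
k=4,m=3: total = 36+7 = 43
k=4,m=4: total = 43+8 = 51
k=4,m=5: total = 51+9 = 60
k=4,m=6: total = 60+10 = 70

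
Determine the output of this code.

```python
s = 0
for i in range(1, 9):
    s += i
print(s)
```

36

i=1: s = 0+1 = 1
i=2: s = 1+2 = 3
i=3: s = 3+3 = 6
i=4: s = 6+4 = 10
i=5: s = 10+5 = 15
i=6: s = 15+6 = 21
i=7: s = 21+7 = 28
i=8: s = 28+8 = 36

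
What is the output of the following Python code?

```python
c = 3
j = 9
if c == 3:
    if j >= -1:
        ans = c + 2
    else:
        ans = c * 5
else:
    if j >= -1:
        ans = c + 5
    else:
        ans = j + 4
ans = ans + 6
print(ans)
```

11

c=3, j=9
c == 3 is True; j >= -1 is True
→ ans = c + 2 = 5
ans = 5+6 = 11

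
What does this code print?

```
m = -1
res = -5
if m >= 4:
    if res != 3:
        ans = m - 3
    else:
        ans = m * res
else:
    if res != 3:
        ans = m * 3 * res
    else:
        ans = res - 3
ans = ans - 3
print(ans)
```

m=-1, res=-5
m >= 4 is False; res != 3 is True
→ ans = m * 3 * res = 15
ans = 15-3 = 12

12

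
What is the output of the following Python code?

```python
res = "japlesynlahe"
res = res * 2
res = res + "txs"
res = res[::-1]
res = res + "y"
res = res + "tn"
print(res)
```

repeat ×2 → 'japlesynlahejaplesynlahe'
+ 'txs' → 'japlesynlahejaplesynlahetxs'
reverse → 'sxtehalnyselpajehalnyselpaj'
+ 'y' → 'sxtehalnyselpajehalnyselpajy'
+ 'tn' → 'sxtehalnyselpajehalnyselpajytn'

sxtehalnyselpajehalnyselpajytn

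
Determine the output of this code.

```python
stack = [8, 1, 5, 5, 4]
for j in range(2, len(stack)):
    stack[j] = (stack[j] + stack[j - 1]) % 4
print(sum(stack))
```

j=2: stack[2] = (5+1)%4 = 2 → [8, 1, 2, 5, 4]
j=3: stack[3] = (5+2)%4 = 3 → [8, 1, 2, 3, 4]
j=4: stack[4] = (4+3)%4 = 3 → [8, 1, 2, 3, 3]
sum = 17

17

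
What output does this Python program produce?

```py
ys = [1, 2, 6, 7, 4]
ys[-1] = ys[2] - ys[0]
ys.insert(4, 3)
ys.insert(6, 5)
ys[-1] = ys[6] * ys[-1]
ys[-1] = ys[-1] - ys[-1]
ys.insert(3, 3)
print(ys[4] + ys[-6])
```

ys[-1] = ys[2]-ys[0] = 6-1 = 5 → [1, 2, 6, 7, 5]
insert 3 at 4 → [1, 2, 6, 7, 3, 5]
insert 5 at 6 → [1, 2, 6, 7, 3, 5, 5]
ys[-1] = ys[6]*ys[-1] = 5*5 = 25 → [1, 2, 6, 7, 3, 5, 25]
ys[-1] = ys[-1]-ys[-1] = 25-25 = 0 → [1, 2, 6, 7, 3, 5, 0]
insert 3 at 3 → [1, 2, 6, 3, 7, 3, 5, 0]
ys[4]+ys[-6] = 7+6 = 13

13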